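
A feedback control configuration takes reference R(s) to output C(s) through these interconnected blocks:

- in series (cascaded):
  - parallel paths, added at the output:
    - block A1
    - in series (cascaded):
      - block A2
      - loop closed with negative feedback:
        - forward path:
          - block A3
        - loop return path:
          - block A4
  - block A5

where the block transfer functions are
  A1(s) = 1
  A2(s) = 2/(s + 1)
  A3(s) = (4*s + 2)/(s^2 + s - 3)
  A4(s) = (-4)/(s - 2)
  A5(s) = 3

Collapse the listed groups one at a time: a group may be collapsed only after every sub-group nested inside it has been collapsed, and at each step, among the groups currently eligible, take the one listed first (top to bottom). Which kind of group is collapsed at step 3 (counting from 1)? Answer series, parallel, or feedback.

Step 1: collapse the loop (A3 forward, A4 return)
Step 2: cascade A2, [A3/(1+A3*A4)]
Step 3: combine A1, (A2*[A3/(1+A3*A4)]) in parallel
Step 4: series reduction of (A1+(A2*[A3/(1+A3*A4)])), A5
So the answer for step 3 is parallel.

Therefore the answer is parallel.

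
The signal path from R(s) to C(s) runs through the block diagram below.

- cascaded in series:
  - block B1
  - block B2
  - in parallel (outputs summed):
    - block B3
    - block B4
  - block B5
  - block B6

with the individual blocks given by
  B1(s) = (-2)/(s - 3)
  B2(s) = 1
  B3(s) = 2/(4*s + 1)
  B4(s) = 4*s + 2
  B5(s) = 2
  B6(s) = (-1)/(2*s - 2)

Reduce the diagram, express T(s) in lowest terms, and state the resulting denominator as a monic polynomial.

The answer is s^3 - 15*s^2/4 + 2*s + 3/4.

Reasoning:
1. reduce the parallel group B3, B4, giving (16*s^2 + 12*s + 4)/(4*s + 1)
2. combine B1, B2, (B3+B4), B5, B6 in series, giving (32*s^2 + 24*s + 8)/(4*s^3 - 15*s^2 + 8*s + 3)
No further cancellation is possible in the step-2 result, so that is T(s). Its denominator becomes monic after dividing by the leading coefficient 4.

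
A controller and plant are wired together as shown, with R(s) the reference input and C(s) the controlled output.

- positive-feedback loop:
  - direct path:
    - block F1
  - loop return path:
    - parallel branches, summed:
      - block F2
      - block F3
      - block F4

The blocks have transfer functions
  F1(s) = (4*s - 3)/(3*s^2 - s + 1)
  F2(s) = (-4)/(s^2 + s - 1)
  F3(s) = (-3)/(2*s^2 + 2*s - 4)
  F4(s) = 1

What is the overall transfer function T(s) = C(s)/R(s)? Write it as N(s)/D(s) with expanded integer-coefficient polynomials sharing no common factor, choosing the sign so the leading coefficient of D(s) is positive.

Step 1 - reduce the parallel group F2, F3, F4 gives (2*s^4 + 4*s^3 - 15*s^2 - 17*s + 23)/(2*s^4 + 4*s^3 - 4*s^2 - 6*s + 4)
Step 2 - feedback reduction of F1, (F2+F3+F4), which is the overall transfer function T(s) = C(s)/R(s) in lowest terms

Therefore the answer is (8*s^5 + 10*s^4 - 28*s^3 - 12*s^2 + 34*s - 12)/(6*s^6 + 2*s^5 - 24*s^4 + 62*s^3 + 37*s^2 - 153*s + 73).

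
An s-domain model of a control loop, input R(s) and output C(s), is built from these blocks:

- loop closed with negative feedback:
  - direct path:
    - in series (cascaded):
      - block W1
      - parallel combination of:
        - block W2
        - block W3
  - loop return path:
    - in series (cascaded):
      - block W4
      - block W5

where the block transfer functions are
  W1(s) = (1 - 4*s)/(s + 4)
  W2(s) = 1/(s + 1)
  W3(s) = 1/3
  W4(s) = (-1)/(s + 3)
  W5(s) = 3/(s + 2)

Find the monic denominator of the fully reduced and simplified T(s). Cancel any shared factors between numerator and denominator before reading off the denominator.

The answer is s^3 + 6*s^2 + 15*s + 5.

Reasoning:
(1) parallel reduction of W2, W3; result (s + 4)/(3*s + 3)
(2) multiply W1, (W2+W3) (series); result (1 - 4*s)/(3*s + 3)
(3) cascade W4, W5; result (-3)/(s^2 + 5*s + 6)
(4) feedback reduction of (W1*(W2+W3)), (W4*W5); result (-4*s^3 - 19*s^2 - 19*s + 6)/(3*s^3 + 18*s^2 + 45*s + 15)
Step 4 gives the fully reduced T(s), with no common factor left to cancel. The denominator's leading coefficient is 3, so divide each of its coefficients by 3 to get the monic form.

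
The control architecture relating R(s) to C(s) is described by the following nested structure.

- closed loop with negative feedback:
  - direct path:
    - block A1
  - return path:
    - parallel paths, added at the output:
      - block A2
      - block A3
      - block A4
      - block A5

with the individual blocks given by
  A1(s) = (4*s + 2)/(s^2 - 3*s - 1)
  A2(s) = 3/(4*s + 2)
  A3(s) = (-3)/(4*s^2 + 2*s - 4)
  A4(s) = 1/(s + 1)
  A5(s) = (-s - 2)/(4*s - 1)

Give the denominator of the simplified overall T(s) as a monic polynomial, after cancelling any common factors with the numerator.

First reduce the diagram to T(s).

Step 1. reduce the parallel group A2, A3, A4, A5; result (-8*s^5 + 24*s^4 - 4*s^3 - 77*s^2 - 10*s + 21)/(32*s^5 + 56*s^4 - 8*s^3 - 42*s^2 - 6*s + 4)
Step 2. reduce the feedback loop with forward A1 and return (A2+A3+A4+A5); result (32*s^5 + 56*s^4 - 8*s^3 - 42*s^2 - 6*s + 4)/(8*s^6 - 22*s^5 - 21*s^4 - 47*s^2 - 9*s + 19)
That last expression is T(s), already simplified. Scaling its denominator by 1/8 (the reciprocal of the leading coefficient) yields the monic denominator.

Answer: s^6 - 11*s^5/4 - 21*s^4/8 - 47*s^2/8 - 9*s/8 + 19/8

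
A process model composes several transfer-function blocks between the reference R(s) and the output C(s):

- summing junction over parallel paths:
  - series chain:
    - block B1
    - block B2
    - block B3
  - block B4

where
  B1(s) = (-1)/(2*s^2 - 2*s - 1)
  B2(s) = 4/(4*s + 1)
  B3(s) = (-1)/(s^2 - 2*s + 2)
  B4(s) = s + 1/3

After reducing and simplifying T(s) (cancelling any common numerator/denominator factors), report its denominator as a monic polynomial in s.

The answer is s^5 - 11*s^4/4 + 11*s^3/4 - s^2/8 - 5*s/4 - 1/4.

Reasoning:
Step 1: combine B1, B2, B3 in series gives 4/(8*s^5 - 22*s^4 + 22*s^3 - s^2 - 10*s - 2)
Step 2: sum the parallel branches (B1*B2*B3), B4 gives (24*s^6 - 58*s^5 + 44*s^4 + 19*s^3 - 31*s^2 - 16*s + 10)/(24*s^5 - 66*s^4 + 66*s^3 - 3*s^2 - 30*s - 6)
No further cancellation is possible in the step-2 result, so that is T(s). Its denominator becomes monic after dividing by the leading coefficient 24.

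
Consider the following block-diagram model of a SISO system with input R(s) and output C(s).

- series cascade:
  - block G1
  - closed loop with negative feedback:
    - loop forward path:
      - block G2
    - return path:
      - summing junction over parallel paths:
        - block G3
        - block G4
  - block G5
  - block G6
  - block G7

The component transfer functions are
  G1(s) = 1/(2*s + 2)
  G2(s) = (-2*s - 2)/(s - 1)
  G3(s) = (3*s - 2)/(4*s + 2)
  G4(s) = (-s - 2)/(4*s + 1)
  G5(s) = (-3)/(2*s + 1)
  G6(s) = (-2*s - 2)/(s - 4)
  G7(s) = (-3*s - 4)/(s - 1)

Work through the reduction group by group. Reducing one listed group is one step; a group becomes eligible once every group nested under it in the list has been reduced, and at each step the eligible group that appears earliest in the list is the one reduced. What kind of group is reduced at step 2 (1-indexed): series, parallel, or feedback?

Reducing step by step:

1. sum the parallel branches G3, G4
2. feedback reduction of G2, (G3+G4)
3. combine G1, [G2/(1+G2*(G3+G4))], G5, G6, G7 in series
At step 2 the group reduced is feedback.

Answer: feedback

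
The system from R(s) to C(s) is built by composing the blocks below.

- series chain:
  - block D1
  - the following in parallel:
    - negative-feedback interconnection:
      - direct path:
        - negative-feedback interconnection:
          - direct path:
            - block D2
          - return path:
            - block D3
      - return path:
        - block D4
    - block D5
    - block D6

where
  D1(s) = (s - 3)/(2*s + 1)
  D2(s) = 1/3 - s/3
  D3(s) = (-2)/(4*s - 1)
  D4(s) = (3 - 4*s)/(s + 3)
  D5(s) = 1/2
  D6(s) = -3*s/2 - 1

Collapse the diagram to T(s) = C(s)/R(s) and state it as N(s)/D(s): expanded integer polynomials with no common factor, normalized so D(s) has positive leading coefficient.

Answer: (-24*s^5 + 87*s^4 - 127*s^3 + 259*s^2 - 33*s - 18)/(32*s^4 - 20*s^3 + 94*s^2 + 20*s - 18)

Working:
Step 1 - collapse the loop (D2 forward, D3 return) gives (-4*s^2 + 5*s - 1)/(14*s - 5)
Step 2 - collapse the loop ([D2/(1+D2*D3)] forward, D4 return) gives (-4*s^3 - 7*s^2 + 14*s - 3)/(16*s^3 - 18*s^2 + 56*s - 18)
Step 3 - add [[D2/(1+D2*D3)]/(1+[D2/(1+D2*D3)]*D4)], D5, D6 (parallel) gives (-24*s^4 + 15*s^3 - 82*s^2 + 13*s + 6)/(16*s^3 - 18*s^2 + 56*s - 18)
Step 4 - reduce the series chain D1, ([[D2/(1+D2*D3)]/(1+[D2/(1+D2*D3)]*D4)]+D5+D6) - this is the overall T(s), already in the required normalized form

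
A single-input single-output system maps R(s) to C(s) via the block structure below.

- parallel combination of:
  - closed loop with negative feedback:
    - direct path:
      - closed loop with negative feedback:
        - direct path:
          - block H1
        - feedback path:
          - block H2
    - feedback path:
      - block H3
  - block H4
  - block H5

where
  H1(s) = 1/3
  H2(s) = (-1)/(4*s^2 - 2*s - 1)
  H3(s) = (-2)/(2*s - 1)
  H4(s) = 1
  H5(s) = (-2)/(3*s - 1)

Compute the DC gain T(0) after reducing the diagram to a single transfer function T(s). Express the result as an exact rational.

The answer is 19/6.

Reasoning:
1. feedback reduction of H1, H2, giving (4*s^2 - 2*s - 1)/(12*s^2 - 6*s - 4)
2. reduce the feedback loop with forward [H1/(1+H1*H2)] and return H3, giving (8*s^3 - 8*s^2 + 1)/(24*s^3 - 32*s^2 + 2*s + 6)
3. reduce the parallel group [[H1/(1+H1*H2)]/(1+[H1/(1+H1*H2)]*H3)], H4, H5, giving (96*s^4 - 200*s^3 + 110*s^2 + 15*s - 19)/(72*s^4 - 120*s^3 + 38*s^2 + 16*s - 6)
That last expression is T(s); at s = 0 only the constant terms survive, so T(0) = -19/(-6) = 19/6.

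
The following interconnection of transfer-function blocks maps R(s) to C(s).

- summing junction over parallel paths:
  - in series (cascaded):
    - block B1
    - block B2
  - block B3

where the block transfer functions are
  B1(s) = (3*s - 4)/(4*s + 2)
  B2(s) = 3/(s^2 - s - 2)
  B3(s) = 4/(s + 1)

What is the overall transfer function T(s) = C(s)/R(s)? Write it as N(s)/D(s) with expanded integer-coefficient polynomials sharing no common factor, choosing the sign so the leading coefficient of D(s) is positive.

Step 1. multiply B1, B2 (series); result (9*s - 12)/(4*s^3 - 2*s^2 - 10*s - 4)
Step 2. parallel reduction of (B1*B2), B3: this yields T(s), and no further normalization is needed

Final answer: (16*s^2 - 15*s - 28)/(4*s^3 - 2*s^2 - 10*s - 4)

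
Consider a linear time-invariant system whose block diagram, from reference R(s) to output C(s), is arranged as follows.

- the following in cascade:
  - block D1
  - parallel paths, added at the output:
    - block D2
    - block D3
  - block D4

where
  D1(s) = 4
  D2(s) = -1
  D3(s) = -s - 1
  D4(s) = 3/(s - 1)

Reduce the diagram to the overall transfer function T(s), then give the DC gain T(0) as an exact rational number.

The answer is 24.

Reasoning:
Step 1: reduce the parallel group D2, D3 = -s - 2
Step 2: combine D1, (D2+D3), D4 in series = (-12*s - 24)/(s - 1)
Step 2 gives the overall T(s). Then T(0) = -24/(-1) = 24.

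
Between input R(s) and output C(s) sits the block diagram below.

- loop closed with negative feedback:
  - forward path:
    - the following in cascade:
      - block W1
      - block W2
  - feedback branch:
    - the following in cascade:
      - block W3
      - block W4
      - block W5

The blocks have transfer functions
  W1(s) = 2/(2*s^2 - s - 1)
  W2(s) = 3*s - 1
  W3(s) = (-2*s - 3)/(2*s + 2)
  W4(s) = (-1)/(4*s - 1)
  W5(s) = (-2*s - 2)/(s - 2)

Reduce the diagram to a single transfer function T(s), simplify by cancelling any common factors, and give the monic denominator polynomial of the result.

Reducing step by step:

Step 1 - reduce the series chain W1, W2 gives (6*s - 2)/(2*s^2 - s - 1)
Step 2 - combine W3, W4, W5 in series gives (-2*s - 3)/(4*s^2 - 9*s + 2)
Step 3 - close the feedback loop around (W1*W2), (W3*W4*W5) gives (24*s^3 - 62*s^2 + 30*s - 4)/(8*s^4 - 22*s^3 - 3*s^2 - 7*s + 4)
That last expression is T(s), already simplified. Scaling its denominator by 1/8 (the reciprocal of the leading coefficient) yields the monic denominator.

Answer: s^4 - 11*s^3/4 - 3*s^2/8 - 7*s/8 + 1/2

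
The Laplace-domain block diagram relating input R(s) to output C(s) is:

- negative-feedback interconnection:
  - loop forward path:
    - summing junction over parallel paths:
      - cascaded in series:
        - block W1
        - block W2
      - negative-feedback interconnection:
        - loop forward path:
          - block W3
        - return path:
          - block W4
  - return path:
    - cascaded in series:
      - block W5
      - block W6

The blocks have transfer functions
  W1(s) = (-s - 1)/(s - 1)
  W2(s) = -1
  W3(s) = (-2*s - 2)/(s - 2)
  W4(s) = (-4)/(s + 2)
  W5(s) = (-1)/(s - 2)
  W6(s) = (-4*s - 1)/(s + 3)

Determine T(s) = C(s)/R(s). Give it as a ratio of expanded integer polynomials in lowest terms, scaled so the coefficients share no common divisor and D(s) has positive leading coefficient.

The answer is (-s^5 + 4*s^4 + 25*s^3 - 8*s^2 - 76*s - 48)/(s^5 + 4*s^4 + 16*s^3 + 11*s^2 + 66*s + 32).

Reasoning:
Step 1: combine W1, W2 in series -> (s + 1)/(s - 1)
Step 2: reduce the feedback loop with forward W3 and return W4 -> (-2*s^2 - 6*s - 4)/(s^2 + 8*s + 4)
Step 3: parallel reduction of (W1*W2), [W3/(1+W3*W4)] -> (-s^3 + 5*s^2 + 14*s + 8)/(s^3 + 7*s^2 - 4*s - 4)
Step 4: multiply W5, W6 (series) -> (4*s + 1)/(s^2 + s - 6)
Step 5: apply the feedback formula to ((W1*W2)+[W3/(1+W3*W4)]), (W5*W6); the result is T(s) itself (integer coefficients, no common factor, positive leading denominator coefficient)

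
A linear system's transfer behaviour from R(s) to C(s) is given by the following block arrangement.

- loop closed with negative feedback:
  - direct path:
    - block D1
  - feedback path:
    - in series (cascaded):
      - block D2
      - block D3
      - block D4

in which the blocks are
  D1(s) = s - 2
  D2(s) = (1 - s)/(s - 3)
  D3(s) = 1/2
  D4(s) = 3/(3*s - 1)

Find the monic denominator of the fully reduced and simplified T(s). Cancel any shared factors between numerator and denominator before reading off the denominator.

The answer is s^2 - 11*s/3.

Reasoning:
[1] combine D2, D3, D4 in series gives (3 - 3*s)/(6*s^2 - 20*s + 6)
[2] close the feedback loop around D1, (D2*D3*D4) gives (6*s^3 - 32*s^2 + 46*s - 12)/(3*s^2 - 11*s)
No further cancellation is possible in the step-2 result, so that is T(s). Its denominator becomes monic after dividing by the leading coefficient 3.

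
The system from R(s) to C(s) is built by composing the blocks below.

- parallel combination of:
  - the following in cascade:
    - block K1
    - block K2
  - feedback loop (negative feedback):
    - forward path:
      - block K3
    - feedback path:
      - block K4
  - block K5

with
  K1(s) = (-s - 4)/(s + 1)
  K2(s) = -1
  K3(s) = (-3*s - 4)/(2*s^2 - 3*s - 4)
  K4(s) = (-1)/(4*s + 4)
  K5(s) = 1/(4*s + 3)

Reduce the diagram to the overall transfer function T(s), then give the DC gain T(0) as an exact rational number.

Reducing step by step:

Step 1 - multiply K1, K2 (series), giving (s + 4)/(s + 1)
Step 2 - reduce the feedback loop with forward K3 and return K4, giving (-12*s^2 - 28*s - 16)/(8*s^3 - 4*s^2 - 25*s - 12)
Step 3 - add (K1*K2), [K3/(1+K3*K4)], K5 (parallel), giving (32*s^5 + 96*s^4 - 272*s^3 - 896*s^2 - 761*s - 204)/(32*s^5 + 40*s^4 - 104*s^3 - 235*s^2 - 159*s - 36)
Evaluating the step-3 result (the overall T(s)) at s = 0 gives T(0) = -204/(-36) = 17/3.

Answer: 17/3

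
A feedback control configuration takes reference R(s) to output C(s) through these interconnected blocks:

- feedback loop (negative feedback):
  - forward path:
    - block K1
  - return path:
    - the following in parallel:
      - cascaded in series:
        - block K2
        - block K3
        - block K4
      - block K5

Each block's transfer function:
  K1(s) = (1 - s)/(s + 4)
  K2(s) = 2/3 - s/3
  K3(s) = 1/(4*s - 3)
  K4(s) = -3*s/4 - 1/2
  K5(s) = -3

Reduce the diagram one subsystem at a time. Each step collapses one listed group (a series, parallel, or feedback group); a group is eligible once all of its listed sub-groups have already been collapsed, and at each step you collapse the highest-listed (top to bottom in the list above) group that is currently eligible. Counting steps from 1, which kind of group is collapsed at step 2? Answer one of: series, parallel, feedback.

(1) cascade K2, K3, K4
(2) reduce the parallel group (K2*K3*K4), K5
(3) collapse the loop (K1 forward, ((K2*K3*K4)+K5) return)
So the answer for step 2 is parallel.

Hence the answer: parallel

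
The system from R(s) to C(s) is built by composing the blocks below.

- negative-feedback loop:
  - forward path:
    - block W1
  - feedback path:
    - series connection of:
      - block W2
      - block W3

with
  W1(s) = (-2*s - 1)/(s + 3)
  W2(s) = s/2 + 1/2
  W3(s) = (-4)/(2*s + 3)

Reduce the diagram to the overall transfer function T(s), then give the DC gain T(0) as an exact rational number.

The answer is -3/11.

Reasoning:
Step 1. cascade W2, W3 -> (-2*s - 2)/(2*s + 3)
Step 2. feedback reduction of W1, (W2*W3) -> (-4*s^2 - 8*s - 3)/(6*s^2 + 15*s + 11)
Evaluating the step-2 result (the overall T(s)) at s = 0 gives T(0) = -3/11.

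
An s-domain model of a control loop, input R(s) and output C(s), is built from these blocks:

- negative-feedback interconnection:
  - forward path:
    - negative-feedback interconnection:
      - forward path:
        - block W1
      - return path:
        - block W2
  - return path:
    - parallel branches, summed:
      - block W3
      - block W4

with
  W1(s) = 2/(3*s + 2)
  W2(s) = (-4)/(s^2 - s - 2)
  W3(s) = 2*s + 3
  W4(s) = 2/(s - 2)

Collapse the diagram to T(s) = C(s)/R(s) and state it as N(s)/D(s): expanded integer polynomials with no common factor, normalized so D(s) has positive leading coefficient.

First reduce the diagram to T(s).

(1) reduce the feedback loop with forward W1 and return W2 = (2*s^2 - 2*s - 4)/(3*s^3 - s^2 - 8*s - 12)
(2) parallel reduction of W3, W4 = (2*s^2 - s - 4)/(s - 2)
(3) collapse the loop ([W1/(1+W1*W2)] forward, (W3+W4) return), giving the overall T(s)

Answer: (2*s^2 - 2*s - 4)/(7*s^3 + s^2 - 18*s - 20)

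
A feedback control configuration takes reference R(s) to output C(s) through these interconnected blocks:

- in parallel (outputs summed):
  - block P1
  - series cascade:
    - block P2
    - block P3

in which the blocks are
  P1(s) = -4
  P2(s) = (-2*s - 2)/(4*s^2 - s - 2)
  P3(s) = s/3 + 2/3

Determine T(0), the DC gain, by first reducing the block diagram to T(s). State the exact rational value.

Step 1 - reduce the series chain P2, P3 -> (-2*s^2 - 6*s - 4)/(12*s^2 - 3*s - 6)
Step 2 - combine P1, (P2*P3) in parallel -> (-50*s^2 + 6*s + 20)/(12*s^2 - 3*s - 6)
That last expression is T(s); at s = 0 only the constant terms survive, so T(0) = 20/(-6) = -10/3.

Therefore the answer is -10/3.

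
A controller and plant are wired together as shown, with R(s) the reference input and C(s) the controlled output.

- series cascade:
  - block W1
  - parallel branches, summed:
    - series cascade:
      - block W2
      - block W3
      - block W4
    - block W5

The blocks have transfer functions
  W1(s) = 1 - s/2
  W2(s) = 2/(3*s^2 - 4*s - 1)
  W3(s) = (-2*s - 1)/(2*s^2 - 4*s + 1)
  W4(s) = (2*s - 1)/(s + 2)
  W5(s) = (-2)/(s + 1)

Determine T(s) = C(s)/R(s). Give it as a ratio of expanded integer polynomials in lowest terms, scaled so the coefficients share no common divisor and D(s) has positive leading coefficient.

Step 1: series reduction of W2, W3, W4 -> (2 - 8*s^2)/(6*s^5 - 8*s^4 - 23*s^3 + 34*s^2 - s - 2)
Step 2: combine (W2*W3*W4), W5 in parallel -> (-12*s^5 + 16*s^4 + 38*s^3 - 76*s^2 + 4*s + 6)/(6*s^6 - 2*s^5 - 31*s^4 + 11*s^3 + 33*s^2 - 3*s - 2)
Step 3: combine W1, ((W2*W3*W4)+W5) in series - this is the overall T(s), already in the required normalized form

Final answer: (6*s^6 - 20*s^5 - 3*s^4 + 76*s^3 - 78*s^2 + s + 6)/(6*s^6 - 2*s^5 - 31*s^4 + 11*s^3 + 33*s^2 - 3*s - 2)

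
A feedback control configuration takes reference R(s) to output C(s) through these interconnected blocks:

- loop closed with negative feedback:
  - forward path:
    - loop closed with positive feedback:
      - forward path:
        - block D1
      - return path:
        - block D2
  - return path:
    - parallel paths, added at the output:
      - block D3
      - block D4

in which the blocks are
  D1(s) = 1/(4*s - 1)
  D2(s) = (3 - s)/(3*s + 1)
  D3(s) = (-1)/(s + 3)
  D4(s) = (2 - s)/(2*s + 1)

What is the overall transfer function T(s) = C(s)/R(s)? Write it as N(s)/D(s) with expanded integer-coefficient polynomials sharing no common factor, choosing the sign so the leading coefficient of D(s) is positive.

1. collapse the loop (D1 forward, D2 return) gives (3*s + 1)/(12*s^2 + 2*s - 4)
2. reduce the parallel group D3, D4 gives (-s^2 - 3*s + 5)/(2*s^2 + 7*s + 3)
3. collapse the loop ([D1/(1-D1*D2)] forward, (D3+D4) return); the result is T(s) itself (integer coefficients, no common factor, positive leading denominator coefficient)

Final answer: (6*s^3 + 23*s^2 + 16*s + 3)/(24*s^4 + 85*s^3 + 32*s^2 - 10*s - 7)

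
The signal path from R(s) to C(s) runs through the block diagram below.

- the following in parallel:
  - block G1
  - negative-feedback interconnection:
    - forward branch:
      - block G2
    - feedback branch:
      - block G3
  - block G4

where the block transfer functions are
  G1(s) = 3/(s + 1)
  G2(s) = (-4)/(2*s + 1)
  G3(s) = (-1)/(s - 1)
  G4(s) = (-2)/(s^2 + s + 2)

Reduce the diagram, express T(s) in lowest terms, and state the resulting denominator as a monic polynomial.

Step 1. collapse the loop (G2 forward, G3 return); result (4 - 4*s)/(2*s^2 - s + 3)
Step 2. parallel reduction of G1, [G2/(1+G2*G3)], G4; result (2*s^4 - 5*s^3 + 12*s^2 + 3*s + 20)/(2*s^5 + 3*s^4 + 7*s^3 + 7*s^2 + 7*s + 6)
The result of step 2 is T(s) in lowest terms. Its denominator has leading coefficient 2; dividing the denominator through by 2 makes it monic.

Final answer: s^5 + 3*s^4/2 + 7*s^3/2 + 7*s^2/2 + 7*s/2 + 3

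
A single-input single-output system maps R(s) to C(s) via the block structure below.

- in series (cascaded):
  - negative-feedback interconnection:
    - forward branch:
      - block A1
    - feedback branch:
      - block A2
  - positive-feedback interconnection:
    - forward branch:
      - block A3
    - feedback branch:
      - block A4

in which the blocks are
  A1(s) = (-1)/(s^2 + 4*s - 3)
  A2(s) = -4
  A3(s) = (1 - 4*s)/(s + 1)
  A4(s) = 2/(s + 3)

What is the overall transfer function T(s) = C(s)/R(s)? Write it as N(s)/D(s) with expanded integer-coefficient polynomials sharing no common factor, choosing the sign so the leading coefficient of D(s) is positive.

Step 1 - apply the feedback formula to A1, A2, giving (-1)/(s^2 + 4*s + 1)
Step 2 - reduce the feedback loop with forward A3 and return A4, giving (-4*s^2 - 11*s + 3)/(s^2 + 12*s + 1)
Step 3 - reduce the series chain [A1/(1+A1*A2)], [A3/(1-A3*A4)], which is the overall transfer function T(s) = C(s)/R(s) in lowest terms

Answer: (4*s^2 + 11*s - 3)/(s^4 + 16*s^3 + 50*s^2 + 16*s + 1)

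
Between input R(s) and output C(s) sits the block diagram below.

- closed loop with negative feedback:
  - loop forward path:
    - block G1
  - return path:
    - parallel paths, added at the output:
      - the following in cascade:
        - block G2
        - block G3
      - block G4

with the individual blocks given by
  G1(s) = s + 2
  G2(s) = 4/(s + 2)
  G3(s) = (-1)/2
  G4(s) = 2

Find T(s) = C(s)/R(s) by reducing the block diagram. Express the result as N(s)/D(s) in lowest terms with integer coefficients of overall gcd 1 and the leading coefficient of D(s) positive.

Reducing step by step:

Step 1. reduce the series chain G2, G3; result (-2)/(s + 2)
Step 2. sum the parallel branches (G2*G3), G4; result (2*s + 2)/(s + 2)
Step 3. reduce the feedback loop with forward G1 and return ((G2*G3)+G4); the result is T(s) itself (integer coefficients, no common factor, positive leading denominator coefficient)

Answer: (s + 2)/(2*s + 3)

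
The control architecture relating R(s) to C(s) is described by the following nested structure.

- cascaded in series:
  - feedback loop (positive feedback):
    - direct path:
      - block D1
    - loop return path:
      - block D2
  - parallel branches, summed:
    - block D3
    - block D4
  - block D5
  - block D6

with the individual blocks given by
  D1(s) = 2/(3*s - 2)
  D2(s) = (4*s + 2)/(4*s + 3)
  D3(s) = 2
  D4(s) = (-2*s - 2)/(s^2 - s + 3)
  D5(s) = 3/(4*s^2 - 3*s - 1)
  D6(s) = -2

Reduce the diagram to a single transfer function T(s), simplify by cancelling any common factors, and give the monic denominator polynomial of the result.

First reduce the diagram to T(s).

1. feedback reduction of D1, D2; result (8*s + 6)/(12*s^2 - 7*s - 10)
2. sum the parallel branches D3, D4; result (2*s^2 - 4*s + 4)/(s^2 - s + 3)
3. cascade [D1/(1-D1*D2)], (D3+D4), D5, D6; result (-96*s^3 + 120*s^2 - 48*s - 144)/(48*s^6 - 112*s^5 + 177*s^4 - 124*s^3 - 120*s^2 + 101*s + 30)
Step 3 gives the fully reduced T(s), with no common factor left to cancel. The denominator's leading coefficient is 48, so divide each of its coefficients by 48 to get the monic form.

Answer: s^6 - 7*s^5/3 + 59*s^4/16 - 31*s^3/12 - 5*s^2/2 + 101*s/48 + 5/8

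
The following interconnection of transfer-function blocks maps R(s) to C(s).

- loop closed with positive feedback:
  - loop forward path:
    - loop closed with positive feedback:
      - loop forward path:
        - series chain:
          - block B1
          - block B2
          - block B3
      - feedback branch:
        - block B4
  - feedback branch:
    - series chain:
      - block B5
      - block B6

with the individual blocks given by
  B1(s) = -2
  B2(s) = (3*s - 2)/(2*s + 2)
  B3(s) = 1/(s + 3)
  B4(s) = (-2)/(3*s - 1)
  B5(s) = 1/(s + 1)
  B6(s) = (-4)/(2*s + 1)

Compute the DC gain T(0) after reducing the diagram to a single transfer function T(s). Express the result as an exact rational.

Step 1: combine B1, B2, B3 in series: (2 - 3*s)/(s^2 + 4*s + 3)
Step 2: reduce the feedback loop with forward (B1*B2*B3) and return B4: (-9*s^2 + 9*s - 2)/(3*s^3 + 11*s^2 - s + 1)
Step 3: multiply B5, B6 (series): (-4)/(2*s^2 + 3*s + 1)
Step 4: close the feedback loop around [(B1*B2*B3)/(1-(B1*B2*B3)*B4)], (B5*B6): (-18*s^4 - 9*s^3 + 14*s^2 + 3*s - 2)/(6*s^5 + 31*s^4 + 34*s^3 - 26*s^2 + 38*s - 7)
Step 4 gives the overall T(s). Then T(0) = -2/(-7) = 2/7.

Therefore the answer is 2/7.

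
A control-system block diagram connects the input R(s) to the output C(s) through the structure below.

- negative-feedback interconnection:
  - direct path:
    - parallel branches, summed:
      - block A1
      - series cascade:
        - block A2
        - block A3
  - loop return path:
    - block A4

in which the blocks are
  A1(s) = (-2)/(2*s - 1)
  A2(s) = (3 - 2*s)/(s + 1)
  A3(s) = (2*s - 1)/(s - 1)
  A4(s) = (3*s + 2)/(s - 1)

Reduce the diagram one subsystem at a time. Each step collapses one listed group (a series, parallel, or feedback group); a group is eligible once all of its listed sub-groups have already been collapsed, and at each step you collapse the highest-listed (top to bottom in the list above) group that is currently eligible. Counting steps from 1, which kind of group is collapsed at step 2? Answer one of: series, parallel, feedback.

Step 1: series reduction of A2, A3
Step 2: sum the parallel branches A1, (A2*A3)
Step 3: reduce the feedback loop with forward (A1+(A2*A3)) and return A4
Step 2 collapses a parallel group.

Therefore the answer is parallel.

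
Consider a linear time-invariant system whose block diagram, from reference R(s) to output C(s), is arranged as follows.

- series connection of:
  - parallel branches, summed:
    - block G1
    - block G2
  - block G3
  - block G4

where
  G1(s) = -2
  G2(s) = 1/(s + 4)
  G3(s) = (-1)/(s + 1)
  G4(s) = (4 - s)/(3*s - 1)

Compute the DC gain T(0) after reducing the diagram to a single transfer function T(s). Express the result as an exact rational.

(1) parallel reduction of G1, G2, giving (-2*s - 7)/(s + 4)
(2) cascade (G1+G2), G3, G4, giving (-2*s^2 + s + 28)/(3*s^3 + 14*s^2 + 7*s - 4)
That last expression is T(s); at s = 0 only the constant terms survive, so T(0) = 28/(-4) = -7.

Final answer: -7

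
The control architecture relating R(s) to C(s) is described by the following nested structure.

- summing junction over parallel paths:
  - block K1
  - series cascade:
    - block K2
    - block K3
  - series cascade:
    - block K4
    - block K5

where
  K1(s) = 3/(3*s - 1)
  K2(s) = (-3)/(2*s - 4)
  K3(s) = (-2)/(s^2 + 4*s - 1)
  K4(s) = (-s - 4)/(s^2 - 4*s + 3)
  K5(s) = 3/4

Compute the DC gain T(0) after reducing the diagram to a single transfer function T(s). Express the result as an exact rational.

1. cascade K2, K3 = 3/(s^3 + 2*s^2 - 9*s + 2)
2. cascade K4, K5 = (-3*s - 12)/(4*s^2 - 16*s + 12)
3. combine K1, (K2*K3), (K4*K5) in parallel = (3*s^5 - 75*s^4 - 105*s^3 + 675*s^2 - 438*s + 60)/(12*s^6 - 28*s^5 - 160*s^4 + 584*s^3 - 596*s^2 + 212*s - 24)
That last expression is T(s); at s = 0 only the constant terms survive, so T(0) = 60/(-24) = -5/2.

Therefore the answer is -5/2.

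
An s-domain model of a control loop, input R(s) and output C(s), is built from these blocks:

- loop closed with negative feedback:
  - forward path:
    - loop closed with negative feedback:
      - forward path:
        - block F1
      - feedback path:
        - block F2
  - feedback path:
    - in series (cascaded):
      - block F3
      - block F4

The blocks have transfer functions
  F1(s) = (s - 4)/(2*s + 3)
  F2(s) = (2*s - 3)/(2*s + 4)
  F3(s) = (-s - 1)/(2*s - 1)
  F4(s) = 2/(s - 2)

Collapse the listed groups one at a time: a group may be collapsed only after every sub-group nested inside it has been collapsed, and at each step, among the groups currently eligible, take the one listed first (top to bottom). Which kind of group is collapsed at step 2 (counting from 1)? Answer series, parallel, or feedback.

Step 1 - feedback reduction of F1, F2
Step 2 - cascade F3, F4
Step 3 - reduce the feedback loop with forward [F1/(1+F1*F2)] and return (F3*F4)
Step 2 collapses a series group.

Therefore the answer is series.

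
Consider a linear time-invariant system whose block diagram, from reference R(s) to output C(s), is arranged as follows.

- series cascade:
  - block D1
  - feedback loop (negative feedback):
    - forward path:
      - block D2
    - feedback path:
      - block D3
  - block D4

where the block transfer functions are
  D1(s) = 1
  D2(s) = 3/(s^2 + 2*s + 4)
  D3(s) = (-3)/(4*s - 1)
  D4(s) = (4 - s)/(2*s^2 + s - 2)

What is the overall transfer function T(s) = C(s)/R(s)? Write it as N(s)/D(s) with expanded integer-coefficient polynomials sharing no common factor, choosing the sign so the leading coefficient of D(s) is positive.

Step 1 - feedback reduction of D2, D3 gives (12*s - 3)/(4*s^3 + 7*s^2 + 14*s - 13)
Step 2 - cascade D1, [D2/(1+D2*D3)], D4 - this is the overall T(s), already in the required normalized form

Answer: (-12*s^2 + 51*s - 12)/(8*s^5 + 18*s^4 + 27*s^3 - 26*s^2 - 41*s + 26)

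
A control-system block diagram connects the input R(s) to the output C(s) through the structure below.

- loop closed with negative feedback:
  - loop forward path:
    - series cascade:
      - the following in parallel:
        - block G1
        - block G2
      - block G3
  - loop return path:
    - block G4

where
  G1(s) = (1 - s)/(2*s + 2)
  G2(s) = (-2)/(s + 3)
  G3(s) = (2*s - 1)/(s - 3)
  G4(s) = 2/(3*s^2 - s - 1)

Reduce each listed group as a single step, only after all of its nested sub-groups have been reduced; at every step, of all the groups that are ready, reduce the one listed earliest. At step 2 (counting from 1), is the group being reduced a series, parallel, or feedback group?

Answer: series

Working:
Step 1. add G1, G2 (parallel)
Step 2. series reduction of (G1+G2), G3
Step 3. close the feedback loop around ((G1+G2)*G3), G4
The group at step 2 is a series group.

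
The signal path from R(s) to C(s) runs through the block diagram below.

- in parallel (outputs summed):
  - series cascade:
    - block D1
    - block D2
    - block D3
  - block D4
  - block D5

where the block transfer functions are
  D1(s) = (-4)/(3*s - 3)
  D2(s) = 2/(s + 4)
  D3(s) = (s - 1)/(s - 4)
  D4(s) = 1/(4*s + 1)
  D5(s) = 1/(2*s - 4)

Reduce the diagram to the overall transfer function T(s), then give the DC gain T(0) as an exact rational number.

The answer is 11/12.

Reasoning:
Step 1 - reduce the series chain D1, D2, D3 -> (-8)/(3*s^2 - 48)
Step 2 - parallel reduction of (D1*D2*D3), D4, D5 -> (18*s^3 - 73*s^2 - 176*s + 176)/(24*s^4 - 42*s^3 - 396*s^2 + 672*s + 192)
That last expression is T(s); at s = 0 only the constant terms survive, so T(0) = 176/192 = 11/12.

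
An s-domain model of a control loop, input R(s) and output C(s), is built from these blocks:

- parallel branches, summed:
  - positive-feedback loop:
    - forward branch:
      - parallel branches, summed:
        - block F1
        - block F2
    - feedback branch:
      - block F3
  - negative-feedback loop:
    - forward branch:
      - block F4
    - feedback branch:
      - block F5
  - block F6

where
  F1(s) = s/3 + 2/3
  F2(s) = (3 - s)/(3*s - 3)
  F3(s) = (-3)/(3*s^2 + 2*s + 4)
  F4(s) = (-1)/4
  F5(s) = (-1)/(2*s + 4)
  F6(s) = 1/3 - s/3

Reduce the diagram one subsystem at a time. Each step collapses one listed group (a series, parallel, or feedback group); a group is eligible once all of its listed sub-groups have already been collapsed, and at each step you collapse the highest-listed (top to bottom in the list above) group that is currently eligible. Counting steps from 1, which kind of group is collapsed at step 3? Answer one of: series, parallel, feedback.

The answer is feedback.

Reasoning:
Step 1 - reduce the parallel group F1, F2
Step 2 - apply the feedback formula to (F1+F2), F3
Step 3 - feedback reduction of F4, F5
Step 4 - combine [(F1+F2)/(1-(F1+F2)*F3)], [F4/(1+F4*F5)], F6 in parallel
The group at step 3 is a feedback group.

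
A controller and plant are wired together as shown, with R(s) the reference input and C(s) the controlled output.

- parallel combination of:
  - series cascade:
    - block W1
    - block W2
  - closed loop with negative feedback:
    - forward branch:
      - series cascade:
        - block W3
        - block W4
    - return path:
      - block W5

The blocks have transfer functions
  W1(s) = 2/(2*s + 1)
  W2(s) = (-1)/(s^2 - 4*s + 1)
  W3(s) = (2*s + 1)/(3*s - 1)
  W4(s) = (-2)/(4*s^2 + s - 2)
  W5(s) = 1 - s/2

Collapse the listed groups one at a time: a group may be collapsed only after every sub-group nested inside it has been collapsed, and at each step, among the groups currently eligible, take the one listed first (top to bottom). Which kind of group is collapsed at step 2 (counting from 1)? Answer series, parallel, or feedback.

Reducing step by step:

1. cascade W1, W2
2. cascade W3, W4
3. reduce the feedback loop with forward (W3*W4) and return W5
4. parallel reduction of (W1*W2), [(W3*W4)/(1+(W3*W4)*W5)]
So the answer for step 2 is series.

Answer: series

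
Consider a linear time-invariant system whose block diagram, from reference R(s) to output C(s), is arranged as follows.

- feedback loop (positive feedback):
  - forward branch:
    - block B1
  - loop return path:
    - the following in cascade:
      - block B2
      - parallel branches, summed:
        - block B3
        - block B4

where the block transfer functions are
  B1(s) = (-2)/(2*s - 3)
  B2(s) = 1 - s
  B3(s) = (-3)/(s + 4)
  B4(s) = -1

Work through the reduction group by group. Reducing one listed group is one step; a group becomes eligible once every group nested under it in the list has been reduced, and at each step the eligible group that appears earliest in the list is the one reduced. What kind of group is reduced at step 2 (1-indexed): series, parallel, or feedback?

Step 1. sum the parallel branches B3, B4
Step 2. cascade B2, (B3+B4)
Step 3. close the feedback loop around B1, (B2*(B3+B4))
Step 2 collapses a series group.

Final answer: series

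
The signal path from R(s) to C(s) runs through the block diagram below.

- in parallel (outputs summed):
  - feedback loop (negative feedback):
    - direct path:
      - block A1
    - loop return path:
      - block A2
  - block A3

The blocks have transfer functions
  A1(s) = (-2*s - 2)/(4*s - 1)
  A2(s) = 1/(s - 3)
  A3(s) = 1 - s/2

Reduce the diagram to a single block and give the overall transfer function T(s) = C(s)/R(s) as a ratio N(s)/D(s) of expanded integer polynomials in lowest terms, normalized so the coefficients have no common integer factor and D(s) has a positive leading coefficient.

(1) close the feedback loop around A1, A2; result (-2*s^2 + 4*s + 6)/(4*s^2 - 15*s + 1)
(2) parallel reduction of [A1/(1+A1*A2)], A3 - this is the overall T(s), already in the required normalized form

Hence the answer: (-4*s^3 + 19*s^2 - 23*s + 14)/(8*s^2 - 30*s + 2)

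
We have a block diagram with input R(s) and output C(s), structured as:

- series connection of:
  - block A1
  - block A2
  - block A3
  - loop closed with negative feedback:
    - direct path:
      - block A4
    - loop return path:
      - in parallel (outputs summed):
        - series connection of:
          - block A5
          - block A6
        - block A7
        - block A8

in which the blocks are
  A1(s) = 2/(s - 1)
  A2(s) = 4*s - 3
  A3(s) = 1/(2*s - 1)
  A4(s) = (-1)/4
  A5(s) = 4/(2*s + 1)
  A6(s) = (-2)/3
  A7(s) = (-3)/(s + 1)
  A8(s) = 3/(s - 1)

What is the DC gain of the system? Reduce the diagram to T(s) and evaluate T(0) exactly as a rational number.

Step 1 - reduce the series chain A5, A6; result (-8)/(6*s + 3)
Step 2 - reduce the parallel group (A5*A6), A7, A8; result (-8*s^2 + 36*s + 26)/(6*s^3 + 3*s^2 - 6*s - 3)
Step 3 - apply the feedback formula to A4, ((A5*A6)+A7+A8); result (-6*s^3 - 3*s^2 + 6*s + 3)/(24*s^3 + 20*s^2 - 60*s - 38)
Step 4 - series reduction of A1, A2, A3, [A4/(1+A4*((A5*A6)+A7+A8))]; result (-24*s^3 - 18*s^2 + 15*s + 9)/(24*s^4 + 8*s^3 - 70*s^2 - 8*s + 19)
Step 4 gives the overall T(s). Then T(0) = 9/19.

Final answer: 9/19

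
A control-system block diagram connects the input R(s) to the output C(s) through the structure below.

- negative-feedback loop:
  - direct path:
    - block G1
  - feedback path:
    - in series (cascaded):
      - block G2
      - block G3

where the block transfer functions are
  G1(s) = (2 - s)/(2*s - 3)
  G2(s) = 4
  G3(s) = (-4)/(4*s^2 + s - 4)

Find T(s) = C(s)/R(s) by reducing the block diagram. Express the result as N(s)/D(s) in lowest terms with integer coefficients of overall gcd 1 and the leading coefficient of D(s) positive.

Step 1 - cascade G2, G3: (-16)/(4*s^2 + s - 4)
Step 2 - feedback reduction of G1, (G2*G3), which is the overall transfer function T(s) = C(s)/R(s) in lowest terms

Hence the answer: (-4*s^3 + 7*s^2 + 6*s - 8)/(8*s^3 - 10*s^2 + 5*s - 20)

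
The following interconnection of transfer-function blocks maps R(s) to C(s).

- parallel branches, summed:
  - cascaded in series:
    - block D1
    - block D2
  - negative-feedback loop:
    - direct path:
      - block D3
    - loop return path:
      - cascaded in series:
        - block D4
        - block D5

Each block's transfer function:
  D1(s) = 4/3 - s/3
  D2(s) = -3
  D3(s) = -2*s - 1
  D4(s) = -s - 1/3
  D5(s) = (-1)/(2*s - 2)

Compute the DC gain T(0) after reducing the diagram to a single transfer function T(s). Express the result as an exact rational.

Step 1 - cascade D1, D2 = s - 4
Step 2 - multiply D4, D5 (series) = (3*s + 1)/(6*s - 6)
Step 3 - feedback reduction of D3, (D4*D5) = (12*s^2 - 6*s - 6)/(6*s^2 - s + 7)
Step 4 - reduce the parallel group (D1*D2), [D3/(1+D3*(D4*D5))] = (6*s^3 - 13*s^2 + 5*s - 34)/(6*s^2 - s + 7)
The step-4 result is T(s). Setting s = 0: T(0) = -34/7.

Hence the answer: -34/7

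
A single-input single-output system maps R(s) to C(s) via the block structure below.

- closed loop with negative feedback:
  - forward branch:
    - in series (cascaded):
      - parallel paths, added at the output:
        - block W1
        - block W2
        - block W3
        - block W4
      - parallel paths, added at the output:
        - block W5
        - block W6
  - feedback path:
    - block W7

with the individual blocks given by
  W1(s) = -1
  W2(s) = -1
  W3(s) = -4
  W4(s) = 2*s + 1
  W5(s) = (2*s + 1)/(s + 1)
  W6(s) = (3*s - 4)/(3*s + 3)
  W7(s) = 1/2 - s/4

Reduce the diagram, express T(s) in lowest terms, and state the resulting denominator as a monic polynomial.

Step 1. add W1, W2, W3, W4 (parallel) -> 2*s - 5
Step 2. parallel reduction of W5, W6 -> (9*s - 1)/(3*s + 3)
Step 3. reduce the series chain (W1+W2+W3+W4), (W5+W6) -> (18*s^2 - 47*s + 5)/(3*s + 3)
Step 4. feedback reduction of ((W1+W2+W3+W4)*(W5+W6)), W7 -> (-72*s^2 + 188*s - 20)/(18*s^3 - 83*s^2 + 87*s - 22)
That last expression is T(s), already simplified. Scaling its denominator by 1/18 (the reciprocal of the leading coefficient) yields the monic denominator.

Final answer: s^3 - 83*s^2/18 + 29*s/6 - 11/9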